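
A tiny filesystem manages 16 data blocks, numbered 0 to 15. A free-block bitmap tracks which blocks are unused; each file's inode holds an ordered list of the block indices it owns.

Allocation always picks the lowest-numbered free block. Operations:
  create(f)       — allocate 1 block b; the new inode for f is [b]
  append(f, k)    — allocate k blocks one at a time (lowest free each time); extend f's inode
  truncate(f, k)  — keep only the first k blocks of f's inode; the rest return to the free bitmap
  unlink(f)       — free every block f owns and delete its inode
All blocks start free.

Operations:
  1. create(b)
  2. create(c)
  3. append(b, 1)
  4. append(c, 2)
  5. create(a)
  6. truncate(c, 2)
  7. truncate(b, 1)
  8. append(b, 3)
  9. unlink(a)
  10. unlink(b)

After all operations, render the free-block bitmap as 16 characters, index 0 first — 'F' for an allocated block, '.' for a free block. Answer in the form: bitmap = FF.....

after create(b) → b:[0]  free=[F...............]
after create(c) → b:[0], c:[1]  free=[FF..............]
after append(b, 1) → b:[0, 2], c:[1]  free=[FFF.............]
after append(c, 2) → b:[0, 2], c:[1, 3, 4]  free=[FFFFF...........]
after create(a) → a:[5], b:[0, 2], c:[1, 3, 4]  free=[FFFFFF..........]
after truncate(c, 2) → a:[5], b:[0, 2], c:[1, 3]  free=[FFFF.F..........]
after truncate(b, 1) → a:[5], b:[0], c:[1, 3]  free=[FF.F.F..........]
after append(b, 3) → a:[5], b:[0, 2, 4, 6], c:[1, 3]  free=[FFFFFFF.........]
after unlink(a) → b:[0, 2, 4, 6], c:[1, 3]  free=[FFFFF.F.........]
after unlink(b) → c:[1, 3]  free=[.F.F............]

bitmap = .F.F............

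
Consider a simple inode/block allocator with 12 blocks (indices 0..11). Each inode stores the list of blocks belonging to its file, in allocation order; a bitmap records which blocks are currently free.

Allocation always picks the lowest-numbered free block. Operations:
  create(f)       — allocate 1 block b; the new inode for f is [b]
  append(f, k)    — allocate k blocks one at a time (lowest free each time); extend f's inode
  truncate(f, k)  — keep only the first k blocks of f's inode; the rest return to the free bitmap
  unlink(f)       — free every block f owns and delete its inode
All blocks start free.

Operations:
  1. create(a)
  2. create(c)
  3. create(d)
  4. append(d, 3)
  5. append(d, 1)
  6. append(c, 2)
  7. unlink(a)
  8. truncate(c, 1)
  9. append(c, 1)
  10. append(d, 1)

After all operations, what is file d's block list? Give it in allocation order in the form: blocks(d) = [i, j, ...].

after create(a) → a:[0]  free=[F...........]
after create(c) → a:[0], c:[1]  free=[FF..........]
after create(d) → a:[0], c:[1], d:[2]  free=[FFF.........]
after append(d, 3) → a:[0], c:[1], d:[2, 3, 4, 5]  free=[FFFFFF......]
after append(d, 1) → a:[0], c:[1], d:[2, 3, 4, 5, 6]  free=[FFFFFFF.....]
after append(c, 2) → a:[0], c:[1, 7, 8], d:[2, 3, 4, 5, 6]  free=[FFFFFFFFF...]
after unlink(a) → c:[1, 7, 8], d:[2, 3, 4, 5, 6]  free=[.FFFFFFFF...]
after truncate(c, 1) → c:[1], d:[2, 3, 4, 5, 6]  free=[.FFFFFF.....]
after append(c, 1) → c:[1, 0], d:[2, 3, 4, 5, 6]  free=[FFFFFFF.....]
after append(d, 1) → c:[1, 0], d:[2, 3, 4, 5, 6, 7]  free=[FFFFFFFF....]

blocks(d) = [2, 3, 4, 5, 6, 7]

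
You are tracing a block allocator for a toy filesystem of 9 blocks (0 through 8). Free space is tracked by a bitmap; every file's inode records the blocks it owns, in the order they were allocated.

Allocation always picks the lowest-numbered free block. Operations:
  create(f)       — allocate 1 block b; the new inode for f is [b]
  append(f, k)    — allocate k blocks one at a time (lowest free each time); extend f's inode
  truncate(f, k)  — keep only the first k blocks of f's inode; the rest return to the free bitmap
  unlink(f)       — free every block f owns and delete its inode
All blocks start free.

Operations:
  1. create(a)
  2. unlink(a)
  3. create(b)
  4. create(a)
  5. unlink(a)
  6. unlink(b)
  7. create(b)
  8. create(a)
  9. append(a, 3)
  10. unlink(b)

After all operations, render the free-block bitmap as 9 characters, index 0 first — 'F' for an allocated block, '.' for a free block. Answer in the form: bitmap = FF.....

after create(a) → a:[0]  free=[F........]
after unlink(a) →   free=[.........]
after create(b) → b:[0]  free=[F........]
after create(a) → a:[1], b:[0]  free=[FF.......]
after unlink(a) → b:[0]  free=[F........]
after unlink(b) →   free=[.........]
after create(b) → b:[0]  free=[F........]
after create(a) → a:[1], b:[0]  free=[FF.......]
after append(a, 3) → a:[1, 2, 3, 4], b:[0]  free=[FFFFF....]
after unlink(b) → a:[1, 2, 3, 4]  free=[.FFFF....]

bitmap = .FFFF....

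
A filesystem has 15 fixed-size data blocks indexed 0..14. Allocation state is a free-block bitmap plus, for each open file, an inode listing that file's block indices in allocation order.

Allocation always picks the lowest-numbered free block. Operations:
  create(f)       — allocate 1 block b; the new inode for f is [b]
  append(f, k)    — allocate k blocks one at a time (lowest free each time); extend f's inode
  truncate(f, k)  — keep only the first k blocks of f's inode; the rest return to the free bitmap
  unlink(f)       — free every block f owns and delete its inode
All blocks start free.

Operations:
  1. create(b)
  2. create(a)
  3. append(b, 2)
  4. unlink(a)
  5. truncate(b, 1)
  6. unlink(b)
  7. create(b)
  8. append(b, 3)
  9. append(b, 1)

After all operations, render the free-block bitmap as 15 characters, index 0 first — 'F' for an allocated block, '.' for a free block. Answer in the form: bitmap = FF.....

create(b): bitmap=F.............. | b=[0]
create(a): bitmap=FF............. | a=[1] b=[0]
append(b, 2): bitmap=FFFF........... | a=[1] b=[0, 2, 3]
unlink(a): bitmap=F.FF........... | b=[0, 2, 3]
truncate(b, 1): bitmap=F.............. | b=[0]
unlink(b): bitmap=............... | 
create(b): bitmap=F.............. | b=[0]
append(b, 3): bitmap=FFFF........... | b=[0, 1, 2, 3]
append(b, 1): bitmap=FFFFF.......... | b=[0, 1, 2, 3, 4]

bitmap = FFFFF..........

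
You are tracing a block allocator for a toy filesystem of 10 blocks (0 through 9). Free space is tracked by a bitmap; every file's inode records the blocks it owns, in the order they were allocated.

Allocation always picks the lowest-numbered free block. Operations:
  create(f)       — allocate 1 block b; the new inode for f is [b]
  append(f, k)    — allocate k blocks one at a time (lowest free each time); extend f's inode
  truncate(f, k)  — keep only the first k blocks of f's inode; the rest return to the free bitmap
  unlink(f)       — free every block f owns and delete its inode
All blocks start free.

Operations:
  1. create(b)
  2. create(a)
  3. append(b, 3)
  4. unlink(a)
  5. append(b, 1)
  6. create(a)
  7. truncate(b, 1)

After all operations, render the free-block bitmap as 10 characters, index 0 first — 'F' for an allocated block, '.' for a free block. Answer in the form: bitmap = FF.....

bitmap = F....F....

[1] create(b) — b=0 (map F.........)
[2] create(a) — a=1 b=0 (map FF........)
[3] append(b, 3) — a=1 b=0,2,3,4 (map FFFFF.....)
[4] unlink(a) — b=0,2,3,4 (map F.FFF.....)
[5] append(b, 1) — b=0,2,3,4,1 (map FFFFF.....)
[6] create(a) — a=5 b=0,2,3,4,1 (map FFFFFF....)
[7] truncate(b, 1) — a=5 b=0 (map F....F....)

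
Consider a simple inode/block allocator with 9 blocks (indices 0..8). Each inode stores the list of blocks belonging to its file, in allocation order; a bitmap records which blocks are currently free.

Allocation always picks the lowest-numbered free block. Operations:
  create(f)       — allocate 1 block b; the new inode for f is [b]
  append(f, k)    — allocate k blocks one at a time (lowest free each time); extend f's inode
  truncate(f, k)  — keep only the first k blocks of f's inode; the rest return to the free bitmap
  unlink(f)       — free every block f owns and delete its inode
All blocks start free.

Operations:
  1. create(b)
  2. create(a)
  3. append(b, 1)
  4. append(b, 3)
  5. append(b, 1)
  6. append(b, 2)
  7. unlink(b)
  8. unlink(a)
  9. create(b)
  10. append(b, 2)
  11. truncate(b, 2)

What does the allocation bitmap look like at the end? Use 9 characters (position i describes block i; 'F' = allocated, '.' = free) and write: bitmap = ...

create(b): bitmap=F........ | b=[0]
create(a): bitmap=FF....... | a=[1] b=[0]
append(b, 1): bitmap=FFF...... | a=[1] b=[0, 2]
append(b, 3): bitmap=FFFFFF... | a=[1] b=[0, 2, 3, 4, 5]
append(b, 1): bitmap=FFFFFFF.. | a=[1] b=[0, 2, 3, 4, 5, 6]
append(b, 2): bitmap=FFFFFFFFF | a=[1] b=[0, 2, 3, 4, 5, 6, 7, 8]
unlink(b): bitmap=.F....... | a=[1]
unlink(a): bitmap=......... | 
create(b): bitmap=F........ | b=[0]
append(b, 2): bitmap=FFF...... | b=[0, 1, 2]
truncate(b, 2): bitmap=FF....... | b=[0, 1]

bitmap = FF.......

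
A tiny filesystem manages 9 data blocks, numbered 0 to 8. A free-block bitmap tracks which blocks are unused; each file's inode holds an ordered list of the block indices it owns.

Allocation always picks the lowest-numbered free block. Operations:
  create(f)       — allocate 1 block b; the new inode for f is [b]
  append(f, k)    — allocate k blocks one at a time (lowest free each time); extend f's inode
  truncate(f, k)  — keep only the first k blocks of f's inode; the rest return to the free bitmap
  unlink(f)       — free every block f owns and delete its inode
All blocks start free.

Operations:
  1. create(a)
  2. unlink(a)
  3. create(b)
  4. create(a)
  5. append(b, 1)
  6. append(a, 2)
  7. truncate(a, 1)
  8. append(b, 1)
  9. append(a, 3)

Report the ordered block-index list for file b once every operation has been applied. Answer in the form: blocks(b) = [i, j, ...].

blocks(b) = [0, 2, 3]

after create(a) → a:[0]  free=[F........]
after unlink(a) →   free=[.........]
after create(b) → b:[0]  free=[F........]
after create(a) → a:[1], b:[0]  free=[FF.......]
after append(b, 1) → a:[1], b:[0, 2]  free=[FFF......]
after append(a, 2) → a:[1, 3, 4], b:[0, 2]  free=[FFFFF....]
after truncate(a, 1) → a:[1], b:[0, 2]  free=[FFF......]
after append(b, 1) → a:[1], b:[0, 2, 3]  free=[FFFF.....]
after append(a, 3) → a:[1, 4, 5, 6], b:[0, 2, 3]  free=[FFFFFFF..]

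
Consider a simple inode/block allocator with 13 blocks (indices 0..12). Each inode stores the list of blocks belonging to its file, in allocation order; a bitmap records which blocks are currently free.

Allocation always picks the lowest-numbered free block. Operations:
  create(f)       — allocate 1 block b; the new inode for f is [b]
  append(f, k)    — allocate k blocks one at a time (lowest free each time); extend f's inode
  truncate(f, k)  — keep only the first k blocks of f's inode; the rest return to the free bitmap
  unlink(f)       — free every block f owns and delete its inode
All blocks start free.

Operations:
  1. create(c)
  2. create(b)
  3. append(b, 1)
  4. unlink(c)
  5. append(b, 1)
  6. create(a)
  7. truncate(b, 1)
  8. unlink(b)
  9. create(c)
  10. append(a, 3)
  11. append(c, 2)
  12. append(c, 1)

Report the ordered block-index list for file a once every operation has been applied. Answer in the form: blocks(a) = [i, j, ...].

blocks(a) = [3, 1, 2, 4]

after create(c) → c:[0]  free=[F............]
after create(b) → b:[1], c:[0]  free=[FF...........]
after append(b, 1) → b:[1, 2], c:[0]  free=[FFF..........]
after unlink(c) → b:[1, 2]  free=[.FF..........]
after append(b, 1) → b:[1, 2, 0]  free=[FFF..........]
after create(a) → a:[3], b:[1, 2, 0]  free=[FFFF.........]
after truncate(b, 1) → a:[3], b:[1]  free=[.F.F.........]
after unlink(b) → a:[3]  free=[...F.........]
after create(c) → a:[3], c:[0]  free=[F..F.........]
after append(a, 3) → a:[3, 1, 2, 4], c:[0]  free=[FFFFF........]
after append(c, 2) → a:[3, 1, 2, 4], c:[0, 5, 6]  free=[FFFFFFF......]
after append(c, 1) → a:[3, 1, 2, 4], c:[0, 5, 6, 7]  free=[FFFFFFFF.....]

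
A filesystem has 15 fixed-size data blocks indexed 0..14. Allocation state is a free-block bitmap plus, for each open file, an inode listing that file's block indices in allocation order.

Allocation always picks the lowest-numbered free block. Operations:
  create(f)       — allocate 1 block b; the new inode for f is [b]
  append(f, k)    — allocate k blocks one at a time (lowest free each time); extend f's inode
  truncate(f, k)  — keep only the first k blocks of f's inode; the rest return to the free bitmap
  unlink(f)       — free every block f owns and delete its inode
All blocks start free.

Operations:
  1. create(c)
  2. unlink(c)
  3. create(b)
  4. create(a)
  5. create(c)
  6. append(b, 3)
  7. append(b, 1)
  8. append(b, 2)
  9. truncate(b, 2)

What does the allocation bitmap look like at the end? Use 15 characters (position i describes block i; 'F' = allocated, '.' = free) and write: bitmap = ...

bitmap = FFFF...........

  1. create(c)  ⇒  F..............  {c→[0]}
  2. unlink(c)  ⇒  ...............  {}
  3. create(b)  ⇒  F..............  {b→[0]}
  4. create(a)  ⇒  FF.............  {a→[1]; b→[0]}
  5. create(c)  ⇒  FFF............  {a→[1]; b→[0]; c→[2]}
  6. append(b, 3)  ⇒  FFFFFF.........  {a→[1]; b→[0, 3, 4, 5]; c→[2]}
  7. append(b, 1)  ⇒  FFFFFFF........  {a→[1]; b→[0, 3, 4, 5, 6]; c→[2]}
  8. append(b, 2)  ⇒  FFFFFFFFF......  {a→[1]; b→[0, 3, 4, 5, 6, 7, 8]; c→[2]}
  9. truncate(b, 2)  ⇒  FFFF...........  {a→[1]; b→[0, 3]; c→[2]}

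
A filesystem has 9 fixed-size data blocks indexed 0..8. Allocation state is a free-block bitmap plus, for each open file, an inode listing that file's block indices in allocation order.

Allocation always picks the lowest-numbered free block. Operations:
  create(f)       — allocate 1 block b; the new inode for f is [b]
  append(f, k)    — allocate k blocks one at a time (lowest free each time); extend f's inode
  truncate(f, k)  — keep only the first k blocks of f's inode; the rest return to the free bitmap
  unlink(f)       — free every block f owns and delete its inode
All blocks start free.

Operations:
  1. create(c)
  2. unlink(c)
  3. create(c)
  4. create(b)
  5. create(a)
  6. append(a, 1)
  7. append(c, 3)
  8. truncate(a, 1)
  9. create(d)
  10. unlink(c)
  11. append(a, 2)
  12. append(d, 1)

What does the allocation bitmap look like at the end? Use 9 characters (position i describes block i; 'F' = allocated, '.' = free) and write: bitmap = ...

bitmap = FFFFFF...

  1. create(c)  ⇒  F........  {c→[0]}
  2. unlink(c)  ⇒  .........  {}
  3. create(c)  ⇒  F........  {c→[0]}
  4. create(b)  ⇒  FF.......  {b→[1]; c→[0]}
  5. create(a)  ⇒  FFF......  {a→[2]; b→[1]; c→[0]}
  6. append(a, 1)  ⇒  FFFF.....  {a→[2, 3]; b→[1]; c→[0]}
  7. append(c, 3)  ⇒  FFFFFFF..  {a→[2, 3]; b→[1]; c→[0, 4, 5, 6]}
  8. truncate(a, 1)  ⇒  FFF.FFF..  {a→[2]; b→[1]; c→[0, 4, 5, 6]}
  9. create(d)  ⇒  FFFFFFF..  {a→[2]; b→[1]; c→[0, 4, 5, 6]; d→[3]}
  10. unlink(c)  ⇒  .FFF.....  {a→[2]; b→[1]; d→[3]}
  11. append(a, 2)  ⇒  FFFFF....  {a→[2, 0, 4]; b→[1]; d→[3]}
  12. append(d, 1)  ⇒  FFFFFF...  {a→[2, 0, 4]; b→[1]; d→[3, 5]}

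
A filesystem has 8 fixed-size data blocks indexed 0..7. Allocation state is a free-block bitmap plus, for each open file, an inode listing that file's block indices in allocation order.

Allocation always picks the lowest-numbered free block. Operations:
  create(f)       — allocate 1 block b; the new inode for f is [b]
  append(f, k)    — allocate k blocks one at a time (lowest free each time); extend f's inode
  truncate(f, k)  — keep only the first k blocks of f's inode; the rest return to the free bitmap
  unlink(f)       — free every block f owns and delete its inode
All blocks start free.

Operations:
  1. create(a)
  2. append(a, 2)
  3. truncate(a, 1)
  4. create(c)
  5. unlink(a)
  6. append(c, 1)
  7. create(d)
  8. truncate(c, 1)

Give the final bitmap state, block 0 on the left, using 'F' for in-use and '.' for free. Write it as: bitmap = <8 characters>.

bitmap = .FF.....

create(a): bitmap=F....... | a=[0]
append(a, 2): bitmap=FFF..... | a=[0, 1, 2]
truncate(a, 1): bitmap=F....... | a=[0]
create(c): bitmap=FF...... | a=[0] c=[1]
unlink(a): bitmap=.F...... | c=[1]
append(c, 1): bitmap=FF...... | c=[1, 0]
create(d): bitmap=FFF..... | c=[1, 0] d=[2]
truncate(c, 1): bitmap=.FF..... | c=[1] d=[2]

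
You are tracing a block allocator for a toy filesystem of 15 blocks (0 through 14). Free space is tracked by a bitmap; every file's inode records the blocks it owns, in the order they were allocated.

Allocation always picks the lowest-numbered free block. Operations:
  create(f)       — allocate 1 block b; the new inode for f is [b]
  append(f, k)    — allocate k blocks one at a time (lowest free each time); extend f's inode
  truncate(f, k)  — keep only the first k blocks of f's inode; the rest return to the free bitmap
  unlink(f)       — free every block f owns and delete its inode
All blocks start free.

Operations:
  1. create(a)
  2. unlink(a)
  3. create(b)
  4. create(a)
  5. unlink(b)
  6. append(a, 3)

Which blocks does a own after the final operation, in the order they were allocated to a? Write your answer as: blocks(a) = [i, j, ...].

blocks(a) = [1, 0, 2, 3]

after create(a) → a:[0]  free=[F..............]
after unlink(a) →   free=[...............]
after create(b) → b:[0]  free=[F..............]
after create(a) → a:[1], b:[0]  free=[FF.............]
after unlink(b) → a:[1]  free=[.F.............]
after append(a, 3) → a:[1, 0, 2, 3]  free=[FFFF...........]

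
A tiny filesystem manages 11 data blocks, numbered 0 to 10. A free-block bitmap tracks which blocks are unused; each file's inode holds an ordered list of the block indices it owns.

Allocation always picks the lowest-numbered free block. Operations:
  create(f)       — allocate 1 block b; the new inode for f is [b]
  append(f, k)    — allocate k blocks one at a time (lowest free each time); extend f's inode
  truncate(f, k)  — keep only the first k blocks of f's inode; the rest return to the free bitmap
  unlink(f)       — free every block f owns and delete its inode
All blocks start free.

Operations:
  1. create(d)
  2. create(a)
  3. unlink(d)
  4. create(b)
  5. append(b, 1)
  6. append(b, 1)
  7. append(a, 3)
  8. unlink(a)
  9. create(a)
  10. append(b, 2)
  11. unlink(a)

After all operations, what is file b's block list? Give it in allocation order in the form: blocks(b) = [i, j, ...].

[1] create(d) — d=0 (map F..........)
[2] create(a) — a=1 d=0 (map FF.........)
[3] unlink(d) — a=1 (map .F.........)
[4] create(b) — a=1 b=0 (map FF.........)
[5] append(b, 1) — a=1 b=0,2 (map FFF........)
[6] append(b, 1) — a=1 b=0,2,3 (map FFFF.......)
[7] append(a, 3) — a=1,4,5,6 b=0,2,3 (map FFFFFFF....)
[8] unlink(a) — b=0,2,3 (map F.FF.......)
[9] create(a) — a=1 b=0,2,3 (map FFFF.......)
[10] append(b, 2) — a=1 b=0,2,3,4,5 (map FFFFFF.....)
[11] unlink(a) — b=0,2,3,4,5 (map F.FFFF.....)

blocks(b) = [0, 2, 3, 4, 5]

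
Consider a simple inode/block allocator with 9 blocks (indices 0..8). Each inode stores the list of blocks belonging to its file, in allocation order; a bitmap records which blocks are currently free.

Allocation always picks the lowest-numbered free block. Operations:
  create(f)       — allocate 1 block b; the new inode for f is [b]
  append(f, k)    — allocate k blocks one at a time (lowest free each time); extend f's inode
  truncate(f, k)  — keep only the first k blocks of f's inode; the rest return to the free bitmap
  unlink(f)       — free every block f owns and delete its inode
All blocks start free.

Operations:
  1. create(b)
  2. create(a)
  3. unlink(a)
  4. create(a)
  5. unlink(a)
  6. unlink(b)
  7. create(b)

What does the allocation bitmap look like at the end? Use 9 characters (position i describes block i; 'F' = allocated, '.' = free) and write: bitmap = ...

bitmap = F........

create(b): bitmap=F........ | b=[0]
create(a): bitmap=FF....... | a=[1] b=[0]
unlink(a): bitmap=F........ | b=[0]
create(a): bitmap=FF....... | a=[1] b=[0]
unlink(a): bitmap=F........ | b=[0]
unlink(b): bitmap=......... | 
create(b): bitmap=F........ | b=[0]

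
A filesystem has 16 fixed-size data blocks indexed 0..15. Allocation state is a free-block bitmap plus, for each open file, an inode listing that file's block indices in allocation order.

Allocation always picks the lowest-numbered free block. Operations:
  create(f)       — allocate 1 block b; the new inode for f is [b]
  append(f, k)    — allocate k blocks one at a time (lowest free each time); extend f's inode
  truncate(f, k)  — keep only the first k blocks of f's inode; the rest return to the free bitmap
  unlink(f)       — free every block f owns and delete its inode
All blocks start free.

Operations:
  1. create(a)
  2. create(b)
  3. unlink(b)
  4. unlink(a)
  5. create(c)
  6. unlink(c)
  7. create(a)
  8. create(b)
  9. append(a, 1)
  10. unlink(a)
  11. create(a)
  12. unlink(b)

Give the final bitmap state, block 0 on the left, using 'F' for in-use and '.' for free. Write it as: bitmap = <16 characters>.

bitmap = F...............

[1] create(a) — a=0 (map F...............)
[2] create(b) — a=0 b=1 (map FF..............)
[3] unlink(b) — a=0 (map F...............)
[4] unlink(a) —  (map ................)
[5] create(c) — c=0 (map F...............)
[6] unlink(c) —  (map ................)
[7] create(a) — a=0 (map F...............)
[8] create(b) — a=0 b=1 (map FF..............)
[9] append(a, 1) — a=0,2 b=1 (map FFF.............)
[10] unlink(a) — b=1 (map .F..............)
[11] create(a) — a=0 b=1 (map FF..............)
[12] unlink(b) — a=0 (map F...............)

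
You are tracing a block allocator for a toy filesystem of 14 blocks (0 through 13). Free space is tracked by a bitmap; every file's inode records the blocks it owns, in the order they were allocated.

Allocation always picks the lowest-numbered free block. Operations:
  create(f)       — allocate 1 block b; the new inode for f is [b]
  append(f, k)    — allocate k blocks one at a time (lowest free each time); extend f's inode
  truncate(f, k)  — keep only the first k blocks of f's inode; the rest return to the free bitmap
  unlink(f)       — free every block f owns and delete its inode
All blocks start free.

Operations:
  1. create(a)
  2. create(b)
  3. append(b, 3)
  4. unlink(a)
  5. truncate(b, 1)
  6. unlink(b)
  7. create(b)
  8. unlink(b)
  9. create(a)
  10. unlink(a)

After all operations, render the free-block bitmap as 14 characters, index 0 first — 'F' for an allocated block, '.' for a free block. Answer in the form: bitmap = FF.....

bitmap = ..............

create(a): bitmap=F............. | a=[0]
create(b): bitmap=FF............ | a=[0] b=[1]
append(b, 3): bitmap=FFFFF......... | a=[0] b=[1, 2, 3, 4]
unlink(a): bitmap=.FFFF......... | b=[1, 2, 3, 4]
truncate(b, 1): bitmap=.F............ | b=[1]
unlink(b): bitmap=.............. | 
create(b): bitmap=F............. | b=[0]
unlink(b): bitmap=.............. | 
create(a): bitmap=F............. | a=[0]
unlink(a): bitmap=.............. | 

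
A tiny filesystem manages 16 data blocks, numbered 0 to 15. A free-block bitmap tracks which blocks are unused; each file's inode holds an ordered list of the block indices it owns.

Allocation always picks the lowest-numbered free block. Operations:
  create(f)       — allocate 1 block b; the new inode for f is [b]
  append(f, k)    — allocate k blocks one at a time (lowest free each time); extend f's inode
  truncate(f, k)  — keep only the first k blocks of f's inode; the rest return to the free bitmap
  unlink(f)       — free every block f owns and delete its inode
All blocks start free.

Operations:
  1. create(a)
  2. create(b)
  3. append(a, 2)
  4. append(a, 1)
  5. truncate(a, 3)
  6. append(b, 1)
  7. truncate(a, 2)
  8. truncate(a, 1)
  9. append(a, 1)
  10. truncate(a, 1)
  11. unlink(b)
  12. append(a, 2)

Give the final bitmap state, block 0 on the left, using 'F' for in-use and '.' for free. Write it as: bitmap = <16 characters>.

create(a): bitmap=F............... | a=[0]
create(b): bitmap=FF.............. | a=[0] b=[1]
append(a, 2): bitmap=FFFF............ | a=[0, 2, 3] b=[1]
append(a, 1): bitmap=FFFFF........... | a=[0, 2, 3, 4] b=[1]
truncate(a, 3): bitmap=FFFF............ | a=[0, 2, 3] b=[1]
append(b, 1): bitmap=FFFFF........... | a=[0, 2, 3] b=[1, 4]
truncate(a, 2): bitmap=FFF.F........... | a=[0, 2] b=[1, 4]
truncate(a, 1): bitmap=FF..F........... | a=[0] b=[1, 4]
append(a, 1): bitmap=FFF.F........... | a=[0, 2] b=[1, 4]
truncate(a, 1): bitmap=FF..F........... | a=[0] b=[1, 4]
unlink(b): bitmap=F............... | a=[0]
append(a, 2): bitmap=FFF............. | a=[0, 1, 2]

bitmap = FFF.............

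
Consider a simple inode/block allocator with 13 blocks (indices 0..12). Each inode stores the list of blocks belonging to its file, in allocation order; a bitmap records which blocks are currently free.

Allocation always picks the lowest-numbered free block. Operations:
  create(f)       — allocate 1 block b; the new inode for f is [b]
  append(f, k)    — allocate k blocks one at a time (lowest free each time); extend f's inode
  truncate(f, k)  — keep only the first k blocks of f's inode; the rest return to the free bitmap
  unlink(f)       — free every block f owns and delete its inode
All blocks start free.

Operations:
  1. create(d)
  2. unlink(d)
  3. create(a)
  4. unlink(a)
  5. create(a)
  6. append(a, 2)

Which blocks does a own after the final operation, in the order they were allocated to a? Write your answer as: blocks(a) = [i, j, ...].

blocks(a) = [0, 1, 2]

create(d): bitmap=F............ | d=[0]
unlink(d): bitmap=............. | 
create(a): bitmap=F............ | a=[0]
unlink(a): bitmap=............. | 
create(a): bitmap=F............ | a=[0]
append(a, 2): bitmap=FFF.......... | a=[0, 1, 2]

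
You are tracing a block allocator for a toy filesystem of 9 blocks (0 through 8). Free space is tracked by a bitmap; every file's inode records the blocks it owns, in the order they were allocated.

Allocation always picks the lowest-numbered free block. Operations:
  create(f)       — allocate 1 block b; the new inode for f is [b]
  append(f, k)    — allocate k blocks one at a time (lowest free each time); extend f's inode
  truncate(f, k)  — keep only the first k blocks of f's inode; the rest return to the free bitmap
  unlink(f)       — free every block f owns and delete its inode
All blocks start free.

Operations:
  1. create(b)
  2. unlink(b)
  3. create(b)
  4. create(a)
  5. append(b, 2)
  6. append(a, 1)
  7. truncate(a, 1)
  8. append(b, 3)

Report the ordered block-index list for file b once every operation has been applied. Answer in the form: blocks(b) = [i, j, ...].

blocks(b) = [0, 2, 3, 4, 5, 6]

create(b): bitmap=F........ | b=[0]
unlink(b): bitmap=......... | 
create(b): bitmap=F........ | b=[0]
create(a): bitmap=FF....... | a=[1] b=[0]
append(b, 2): bitmap=FFFF..... | a=[1] b=[0, 2, 3]
append(a, 1): bitmap=FFFFF.... | a=[1, 4] b=[0, 2, 3]
truncate(a, 1): bitmap=FFFF..... | a=[1] b=[0, 2, 3]
append(b, 3): bitmap=FFFFFFF.. | a=[1] b=[0, 2, 3, 4, 5, 6]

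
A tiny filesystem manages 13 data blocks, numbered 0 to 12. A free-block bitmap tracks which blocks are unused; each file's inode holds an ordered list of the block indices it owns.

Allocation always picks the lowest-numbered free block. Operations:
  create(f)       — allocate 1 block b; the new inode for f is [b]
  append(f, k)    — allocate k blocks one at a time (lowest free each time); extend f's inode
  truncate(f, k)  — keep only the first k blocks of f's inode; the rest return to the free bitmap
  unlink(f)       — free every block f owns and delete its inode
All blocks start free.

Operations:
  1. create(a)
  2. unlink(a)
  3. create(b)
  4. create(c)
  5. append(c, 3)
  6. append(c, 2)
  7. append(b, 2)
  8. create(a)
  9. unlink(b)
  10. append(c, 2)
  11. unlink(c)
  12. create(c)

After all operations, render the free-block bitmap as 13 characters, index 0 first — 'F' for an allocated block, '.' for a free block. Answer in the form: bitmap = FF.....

bitmap = F........F...

[1] create(a) — a=0 (map F............)
[2] unlink(a) —  (map .............)
[3] create(b) — b=0 (map F............)
[4] create(c) — b=0 c=1 (map FF...........)
[5] append(c, 3) — b=0 c=1,2,3,4 (map FFFFF........)
[6] append(c, 2) — b=0 c=1,2,3,4,5,6 (map FFFFFFF......)
[7] append(b, 2) — b=0,7,8 c=1,2,3,4,5,6 (map FFFFFFFFF....)
[8] create(a) — a=9 b=0,7,8 c=1,2,3,4,5,6 (map FFFFFFFFFF...)
[9] unlink(b) — a=9 c=1,2,3,4,5,6 (map .FFFFFF..F...)
[10] append(c, 2) — a=9 c=1,2,3,4,5,6,0,7 (map FFFFFFFF.F...)
[11] unlink(c) — a=9 (map .........F...)
[12] create(c) — a=9 c=0 (map F........F...)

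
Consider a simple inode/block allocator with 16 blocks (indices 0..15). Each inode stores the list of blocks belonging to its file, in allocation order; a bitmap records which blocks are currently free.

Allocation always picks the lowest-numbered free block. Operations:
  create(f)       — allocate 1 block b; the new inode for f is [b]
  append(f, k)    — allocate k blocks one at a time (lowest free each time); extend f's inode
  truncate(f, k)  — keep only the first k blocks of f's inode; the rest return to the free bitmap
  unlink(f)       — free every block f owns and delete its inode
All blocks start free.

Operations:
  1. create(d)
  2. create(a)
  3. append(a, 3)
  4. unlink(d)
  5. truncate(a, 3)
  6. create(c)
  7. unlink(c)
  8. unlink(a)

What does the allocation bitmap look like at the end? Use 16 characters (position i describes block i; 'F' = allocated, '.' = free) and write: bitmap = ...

[1] create(d) — d=0 (map F...............)
[2] create(a) — a=1 d=0 (map FF..............)
[3] append(a, 3) — a=1,2,3,4 d=0 (map FFFFF...........)
[4] unlink(d) — a=1,2,3,4 (map .FFFF...........)
[5] truncate(a, 3) — a=1,2,3 (map .FFF............)
[6] create(c) — a=1,2,3 c=0 (map FFFF............)
[7] unlink(c) — a=1,2,3 (map .FFF............)
[8] unlink(a) —  (map ................)

bitmap = ................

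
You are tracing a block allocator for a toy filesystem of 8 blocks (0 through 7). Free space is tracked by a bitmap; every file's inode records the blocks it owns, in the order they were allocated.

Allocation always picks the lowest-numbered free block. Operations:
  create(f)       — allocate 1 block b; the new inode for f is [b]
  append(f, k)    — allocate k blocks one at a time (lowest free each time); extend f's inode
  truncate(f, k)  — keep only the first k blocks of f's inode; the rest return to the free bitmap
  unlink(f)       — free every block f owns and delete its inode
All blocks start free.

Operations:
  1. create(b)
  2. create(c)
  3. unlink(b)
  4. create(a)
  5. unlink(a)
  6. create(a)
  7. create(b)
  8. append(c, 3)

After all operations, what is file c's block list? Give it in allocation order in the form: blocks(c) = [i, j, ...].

after create(b) → b:[0]  free=[F.......]
after create(c) → b:[0], c:[1]  free=[FF......]
after unlink(b) → c:[1]  free=[.F......]
after create(a) → a:[0], c:[1]  free=[FF......]
after unlink(a) → c:[1]  free=[.F......]
after create(a) → a:[0], c:[1]  free=[FF......]
after create(b) → a:[0], b:[2], c:[1]  free=[FFF.....]
after append(c, 3) → a:[0], b:[2], c:[1, 3, 4, 5]  free=[FFFFFF..]

blocks(c) = [1, 3, 4, 5]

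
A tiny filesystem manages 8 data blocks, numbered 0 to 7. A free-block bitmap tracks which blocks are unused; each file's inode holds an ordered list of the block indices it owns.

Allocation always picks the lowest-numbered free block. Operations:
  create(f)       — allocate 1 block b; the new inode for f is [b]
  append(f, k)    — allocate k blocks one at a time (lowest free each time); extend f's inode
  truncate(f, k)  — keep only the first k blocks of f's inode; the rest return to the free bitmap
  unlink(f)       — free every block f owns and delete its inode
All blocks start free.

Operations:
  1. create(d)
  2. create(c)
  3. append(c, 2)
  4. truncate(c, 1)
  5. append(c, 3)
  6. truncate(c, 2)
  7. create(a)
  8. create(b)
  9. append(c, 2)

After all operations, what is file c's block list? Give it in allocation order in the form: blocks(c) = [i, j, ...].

blocks(c) = [1, 2, 5, 6]

[1] create(d) — d=0 (map F.......)
[2] create(c) — c=1 d=0 (map FF......)
[3] append(c, 2) — c=1,2,3 d=0 (map FFFF....)
[4] truncate(c, 1) — c=1 d=0 (map FF......)
[5] append(c, 3) — c=1,2,3,4 d=0 (map FFFFF...)
[6] truncate(c, 2) — c=1,2 d=0 (map FFF.....)
[7] create(a) — a=3 c=1,2 d=0 (map FFFF....)
[8] create(b) — a=3 b=4 c=1,2 d=0 (map FFFFF...)
[9] append(c, 2) — a=3 b=4 c=1,2,5,6 d=0 (map FFFFFFF.)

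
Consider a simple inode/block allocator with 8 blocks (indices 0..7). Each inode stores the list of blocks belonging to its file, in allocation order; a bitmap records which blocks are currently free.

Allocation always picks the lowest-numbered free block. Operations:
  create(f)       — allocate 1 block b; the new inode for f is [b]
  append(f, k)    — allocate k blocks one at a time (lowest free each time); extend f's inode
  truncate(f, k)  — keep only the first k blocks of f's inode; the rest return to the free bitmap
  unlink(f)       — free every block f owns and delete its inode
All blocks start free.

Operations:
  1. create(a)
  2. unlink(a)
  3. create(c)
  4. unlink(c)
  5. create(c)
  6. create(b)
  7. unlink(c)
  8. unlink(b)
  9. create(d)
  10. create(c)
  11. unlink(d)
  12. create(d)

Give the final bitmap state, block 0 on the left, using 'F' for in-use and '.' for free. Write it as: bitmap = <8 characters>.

create(a): bitmap=F....... | a=[0]
unlink(a): bitmap=........ | 
create(c): bitmap=F....... | c=[0]
unlink(c): bitmap=........ | 
create(c): bitmap=F....... | c=[0]
create(b): bitmap=FF...... | b=[1] c=[0]
unlink(c): bitmap=.F...... | b=[1]
unlink(b): bitmap=........ | 
create(d): bitmap=F....... | d=[0]
create(c): bitmap=FF...... | c=[1] d=[0]
unlink(d): bitmap=.F...... | c=[1]
create(d): bitmap=FF...... | c=[1] d=[0]

bitmap = FF......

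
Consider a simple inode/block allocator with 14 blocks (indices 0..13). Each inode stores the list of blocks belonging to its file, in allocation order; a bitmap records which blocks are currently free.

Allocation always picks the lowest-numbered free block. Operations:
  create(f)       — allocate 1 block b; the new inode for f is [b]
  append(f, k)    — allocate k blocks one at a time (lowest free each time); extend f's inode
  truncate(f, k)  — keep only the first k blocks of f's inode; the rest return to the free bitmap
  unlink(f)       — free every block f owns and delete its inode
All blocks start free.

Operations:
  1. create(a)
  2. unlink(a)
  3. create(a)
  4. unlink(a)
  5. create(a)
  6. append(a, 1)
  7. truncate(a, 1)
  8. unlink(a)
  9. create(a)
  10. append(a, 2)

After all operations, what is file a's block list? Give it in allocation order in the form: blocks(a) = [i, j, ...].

  1. create(a)  ⇒  F.............  {a→[0]}
  2. unlink(a)  ⇒  ..............  {}
  3. create(a)  ⇒  F.............  {a→[0]}
  4. unlink(a)  ⇒  ..............  {}
  5. create(a)  ⇒  F.............  {a→[0]}
  6. append(a, 1)  ⇒  FF............  {a→[0, 1]}
  7. truncate(a, 1)  ⇒  F.............  {a→[0]}
  8. unlink(a)  ⇒  ..............  {}
  9. create(a)  ⇒  F.............  {a→[0]}
  10. append(a, 2)  ⇒  FFF...........  {a→[0, 1, 2]}

blocks(a) = [0, 1, 2]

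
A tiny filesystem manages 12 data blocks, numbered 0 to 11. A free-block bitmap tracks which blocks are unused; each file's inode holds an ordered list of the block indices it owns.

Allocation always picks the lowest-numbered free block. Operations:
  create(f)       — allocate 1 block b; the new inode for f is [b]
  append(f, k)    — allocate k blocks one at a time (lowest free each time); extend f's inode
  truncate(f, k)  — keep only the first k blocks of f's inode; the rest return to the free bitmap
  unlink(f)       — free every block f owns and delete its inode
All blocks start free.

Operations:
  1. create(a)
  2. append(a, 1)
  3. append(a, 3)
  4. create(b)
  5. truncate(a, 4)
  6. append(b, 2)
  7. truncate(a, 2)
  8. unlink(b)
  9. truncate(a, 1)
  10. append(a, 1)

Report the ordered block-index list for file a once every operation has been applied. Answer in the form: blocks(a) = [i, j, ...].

  1. create(a)  ⇒  F...........  {a→[0]}
  2. append(a, 1)  ⇒  FF..........  {a→[0, 1]}
  3. append(a, 3)  ⇒  FFFFF.......  {a→[0, 1, 2, 3, 4]}
  4. create(b)  ⇒  FFFFFF......  {a→[0, 1, 2, 3, 4]; b→[5]}
  5. truncate(a, 4)  ⇒  FFFF.F......  {a→[0, 1, 2, 3]; b→[5]}
  6. append(b, 2)  ⇒  FFFFFFF.....  {a→[0, 1, 2, 3]; b→[5, 4, 6]}
  7. truncate(a, 2)  ⇒  FF..FFF.....  {a→[0, 1]; b→[5, 4, 6]}
  8. unlink(b)  ⇒  FF..........  {a→[0, 1]}
  9. truncate(a, 1)  ⇒  F...........  {a→[0]}
  10. append(a, 1)  ⇒  FF..........  {a→[0, 1]}

blocks(a) = [0, 1]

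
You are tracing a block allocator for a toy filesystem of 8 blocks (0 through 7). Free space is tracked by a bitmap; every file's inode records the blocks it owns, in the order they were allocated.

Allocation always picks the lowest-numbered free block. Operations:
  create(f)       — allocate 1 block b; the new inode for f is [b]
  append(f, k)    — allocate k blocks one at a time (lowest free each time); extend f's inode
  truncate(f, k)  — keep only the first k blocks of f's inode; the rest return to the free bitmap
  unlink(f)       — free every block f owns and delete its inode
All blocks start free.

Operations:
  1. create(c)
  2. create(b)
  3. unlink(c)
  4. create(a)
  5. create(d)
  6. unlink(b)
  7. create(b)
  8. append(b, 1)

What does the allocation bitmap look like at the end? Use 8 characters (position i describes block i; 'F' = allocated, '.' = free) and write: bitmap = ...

bitmap = FFFF....

  1. create(c)  ⇒  F.......  {c→[0]}
  2. create(b)  ⇒  FF......  {b→[1]; c→[0]}
  3. unlink(c)  ⇒  .F......  {b→[1]}
  4. create(a)  ⇒  FF......  {a→[0]; b→[1]}
  5. create(d)  ⇒  FFF.....  {a→[0]; b→[1]; d→[2]}
  6. unlink(b)  ⇒  F.F.....  {a→[0]; d→[2]}
  7. create(b)  ⇒  FFF.....  {a→[0]; b→[1]; d→[2]}
  8. append(b, 1)  ⇒  FFFF....  {a→[0]; b→[1, 3]; d→[2]}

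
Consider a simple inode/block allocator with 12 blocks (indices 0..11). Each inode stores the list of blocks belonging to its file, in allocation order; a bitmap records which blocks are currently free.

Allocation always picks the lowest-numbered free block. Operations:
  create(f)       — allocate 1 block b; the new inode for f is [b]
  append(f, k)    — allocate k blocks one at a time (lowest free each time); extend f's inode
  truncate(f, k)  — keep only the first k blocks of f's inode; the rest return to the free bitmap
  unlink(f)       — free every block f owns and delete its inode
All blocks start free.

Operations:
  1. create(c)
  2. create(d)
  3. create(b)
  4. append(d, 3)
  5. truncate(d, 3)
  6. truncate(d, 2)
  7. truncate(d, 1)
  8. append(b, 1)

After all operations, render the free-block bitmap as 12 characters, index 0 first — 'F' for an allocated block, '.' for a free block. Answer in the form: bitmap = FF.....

after create(c) → c:[0]  free=[F...........]
after create(d) → c:[0], d:[1]  free=[FF..........]
after create(b) → b:[2], c:[0], d:[1]  free=[FFF.........]
after append(d, 3) → b:[2], c:[0], d:[1, 3, 4, 5]  free=[FFFFFF......]
after truncate(d, 3) → b:[2], c:[0], d:[1, 3, 4]  free=[FFFFF.......]
after truncate(d, 2) → b:[2], c:[0], d:[1, 3]  free=[FFFF........]
after truncate(d, 1) → b:[2], c:[0], d:[1]  free=[FFF.........]
after append(b, 1) → b:[2, 3], c:[0], d:[1]  free=[FFFF........]

bitmap = FFFF........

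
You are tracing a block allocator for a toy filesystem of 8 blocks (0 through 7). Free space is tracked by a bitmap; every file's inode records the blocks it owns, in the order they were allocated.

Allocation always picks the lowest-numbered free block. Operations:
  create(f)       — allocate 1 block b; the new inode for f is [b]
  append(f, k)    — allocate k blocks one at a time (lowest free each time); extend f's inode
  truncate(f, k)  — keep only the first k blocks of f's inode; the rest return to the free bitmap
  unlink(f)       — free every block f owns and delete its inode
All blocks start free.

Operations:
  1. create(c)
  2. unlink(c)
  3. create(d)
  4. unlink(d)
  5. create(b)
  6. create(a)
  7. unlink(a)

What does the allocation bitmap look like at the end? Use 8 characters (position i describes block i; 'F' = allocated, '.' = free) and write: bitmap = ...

create(c): bitmap=F....... | c=[0]
unlink(c): bitmap=........ | 
create(d): bitmap=F....... | d=[0]
unlink(d): bitmap=........ | 
create(b): bitmap=F....... | b=[0]
create(a): bitmap=FF...... | a=[1] b=[0]
unlink(a): bitmap=F....... | b=[0]

bitmap = F.......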